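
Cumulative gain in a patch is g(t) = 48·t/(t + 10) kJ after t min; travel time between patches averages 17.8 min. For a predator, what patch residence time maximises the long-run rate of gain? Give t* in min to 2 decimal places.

By the marginal value theorem, leave when the instantaneous gain rate g'(t) equals the habitat-wide average g(t)/(T + t).
g'(t) = 48·10/(t + 10)². Setting 48·10/(t+10)² = 48t/[(t+10)(17.8+t)] gives 10(17.8+t) = t(t+10), so t² = 10×17.8 = 178.
t* = √178 = 13.34 min.

13.34 min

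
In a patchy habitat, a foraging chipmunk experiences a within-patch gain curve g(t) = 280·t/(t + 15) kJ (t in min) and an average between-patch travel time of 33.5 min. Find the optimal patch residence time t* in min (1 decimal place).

Maximise g(t)/(T+t): set derivative to zero → g'(t)(T+t) = g(t).
g'(t) = 280·15/(t + 15)². Setting 280·15/(t+15)² = 280t/[(t+15)(33.5+t)] gives 15(33.5+t) = t(t+15), so t² = 15×33.5 = 502.5.
t* = √502.5 = 22.42 min.

22.4 min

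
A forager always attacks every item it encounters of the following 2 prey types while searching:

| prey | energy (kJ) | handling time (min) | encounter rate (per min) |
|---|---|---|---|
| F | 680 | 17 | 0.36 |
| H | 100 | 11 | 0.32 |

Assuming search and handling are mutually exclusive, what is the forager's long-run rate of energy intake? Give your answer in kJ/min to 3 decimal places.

R = (0.36×680 + 0.32×100) / (1 + 0.36×17 + 0.32×11) = 276.8/10.64 = 26.02 kJ/min.

26.015 kJ/min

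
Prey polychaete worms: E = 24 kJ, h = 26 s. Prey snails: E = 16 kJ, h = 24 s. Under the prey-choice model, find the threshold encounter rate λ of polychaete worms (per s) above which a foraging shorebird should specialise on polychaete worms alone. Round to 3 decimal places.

The zero-one rule: include snails iff E₂/h₂ > λE₁/(1+λh₁). Equality gives the switch point.
λE₁h₂ = E₂ + λE₂h₁ ⇒ λ = E₂/(E₁h₂ − E₂h₁) = 16/(576 − 416) = 0.1 per s.

0.100 per s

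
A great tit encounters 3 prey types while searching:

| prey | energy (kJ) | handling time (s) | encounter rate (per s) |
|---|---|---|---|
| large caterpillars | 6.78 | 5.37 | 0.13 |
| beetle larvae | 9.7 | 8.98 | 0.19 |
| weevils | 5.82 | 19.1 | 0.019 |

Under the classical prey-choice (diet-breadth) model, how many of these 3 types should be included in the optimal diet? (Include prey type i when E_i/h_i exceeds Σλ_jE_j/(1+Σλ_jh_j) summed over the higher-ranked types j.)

Profitabilities (E/h, kJ/s): large caterpillars 1.26, beetle larvae 1.08, weevils 0.305. Add prey in this order while the next type's profitability exceeds the intake rate on those already taken.
Rate on top 1: 0.5191. beetle larvae: 1.08 > 0.5191 → include.
Rate on top 2: 0.8003. weevils: 0.305 < 0.8003 → exclude; stop.
Optimal diet: large caterpillars, beetle larvae — 2 of 3 types.

2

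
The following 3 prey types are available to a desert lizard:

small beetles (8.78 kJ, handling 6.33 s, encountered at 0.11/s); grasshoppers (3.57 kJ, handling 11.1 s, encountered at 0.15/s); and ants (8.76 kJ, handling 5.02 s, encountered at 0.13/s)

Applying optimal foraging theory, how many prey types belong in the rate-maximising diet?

2

Profitabilities (E/h, kJ/s): ants 1.75, small beetles 1.39, grasshoppers 0.322. Add prey in this order while the next type's profitability exceeds the intake rate on those already taken.
Rate on top 1: 0.6891. small beetles: 1.39 > 0.6891 → include.
Rate on top 2: 0.896. grasshoppers: 0.322 < 0.896 → exclude; stop.
Optimal diet: ants, small beetles — 2 of 3 types.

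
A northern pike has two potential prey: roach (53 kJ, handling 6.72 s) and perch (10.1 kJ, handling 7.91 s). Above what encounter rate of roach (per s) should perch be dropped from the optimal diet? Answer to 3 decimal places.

The zero-one rule: include perch iff E₂/h₂ > λE₁/(1+λh₁). Equality gives the switch point.
λE₁h₂ = E₂ + λE₂h₁ ⇒ λ = E₂/(E₁h₂ − E₂h₁) = 10.1/(419.2 − 67.87) = 0.02875 per s.

0.029 per s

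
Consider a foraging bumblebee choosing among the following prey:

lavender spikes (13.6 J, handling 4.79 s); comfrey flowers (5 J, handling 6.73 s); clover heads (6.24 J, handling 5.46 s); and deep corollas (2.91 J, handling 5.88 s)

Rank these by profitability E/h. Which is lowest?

Profitability E/h (J/s): lavender spikes = 13.6/4.79 = 2.84, comfrey flowers = 5/6.73 = 0.743, clover heads = 6.24/5.46 = 1.14, deep corollas = 2.91/5.88 = 0.495.
Ranked: lavender spikes > clover heads > comfrey flowers > deep corollas.

deep corollas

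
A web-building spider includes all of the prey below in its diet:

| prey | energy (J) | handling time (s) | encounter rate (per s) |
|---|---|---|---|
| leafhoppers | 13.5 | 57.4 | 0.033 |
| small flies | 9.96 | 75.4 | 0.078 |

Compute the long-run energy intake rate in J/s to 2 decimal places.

0.14 J/s

Energy encountered per unit search time: 0.033×13.5 + 0.078×9.96 = 1.222 J/s.
Handling time per unit search time: 0.033×57.4 + 0.078×75.4 = 7.775.
Rate = 1.222/(1 + 7.775) = 0.1393 J/s.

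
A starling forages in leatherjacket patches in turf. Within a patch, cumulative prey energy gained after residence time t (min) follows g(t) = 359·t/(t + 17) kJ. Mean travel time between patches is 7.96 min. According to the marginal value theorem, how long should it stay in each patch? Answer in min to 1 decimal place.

11.6 min

By the marginal value theorem, leave when the instantaneous gain rate g'(t) equals the habitat-wide average g(t)/(T + t).
g'(t) = 359·17/(t + 17)². Setting 359·17/(t+17)² = 359t/[(t+17)(7.96+t)] gives 17(7.96+t) = t(t+17), so t² = 17×7.96 = 135.3.
t* = √135.3 = 11.63 min.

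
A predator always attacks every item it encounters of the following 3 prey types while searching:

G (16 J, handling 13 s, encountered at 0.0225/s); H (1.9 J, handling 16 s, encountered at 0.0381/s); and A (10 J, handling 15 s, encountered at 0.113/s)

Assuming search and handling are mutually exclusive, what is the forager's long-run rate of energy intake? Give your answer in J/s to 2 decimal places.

R = Σλ_iE_i / (1 + Σλ_ih_i)
Numerator: 0.0225×16 + 0.0381×1.9 + 0.113×10 = 1.562
Denominator: 1 + 0.0225×13 + 0.0381×16 + 0.113×15 = 3.597
R = 1.562/3.597 = 0.4343 J/s

0.43 J/s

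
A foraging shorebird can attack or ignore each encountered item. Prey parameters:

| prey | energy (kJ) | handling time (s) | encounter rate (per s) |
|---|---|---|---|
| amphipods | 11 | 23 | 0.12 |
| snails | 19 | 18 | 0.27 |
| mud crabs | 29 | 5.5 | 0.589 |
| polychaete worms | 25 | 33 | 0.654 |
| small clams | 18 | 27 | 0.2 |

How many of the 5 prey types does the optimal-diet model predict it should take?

1

Rank by E/h (kJ/s): mud crabs 5.27, snails 1.06, polychaete worms 0.758, small clams 0.667, amphipods 0.478. Include each in turn until the next type's E/h falls below the running intake rate.
Rate on top 1: 4.029. snails: 1.06 < 4.029 → exclude; stop.
Optimal diet: mud crabs — 1 of 5 types.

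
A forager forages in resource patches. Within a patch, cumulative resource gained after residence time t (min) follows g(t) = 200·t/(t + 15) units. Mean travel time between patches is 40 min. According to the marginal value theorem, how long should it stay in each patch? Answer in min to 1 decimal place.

24.5 min

Optimal t* satisfies g'(t*) = g(t*)/(T + t*).
g'(t) = 200·15/(t + 15)². Setting 200·15/(t+15)² = 200t/[(t+15)(40+t)] gives 15(40+t) = t(t+15), so t² = 15×40 = 600.
t* = √600 = 24.49 min.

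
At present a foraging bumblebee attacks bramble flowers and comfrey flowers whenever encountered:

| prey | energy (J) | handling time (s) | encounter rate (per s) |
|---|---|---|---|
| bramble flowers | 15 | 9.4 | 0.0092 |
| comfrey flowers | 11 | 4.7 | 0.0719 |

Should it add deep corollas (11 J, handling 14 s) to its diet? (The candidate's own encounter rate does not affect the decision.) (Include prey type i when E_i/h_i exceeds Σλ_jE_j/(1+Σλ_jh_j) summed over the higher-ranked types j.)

Yes

Intake rate on the current diet: R = (0.0092×15 + 0.0719×11) / (1 + 0.0092×9.4 + 0.0719×4.7) = 0.9289/1.424 = 0.6521 J/s.
Profitability of deep corollas: 11/14 = 0.7857 J/s.
0.7857 > 0.6521, so adding deep corollas raises the average — include it.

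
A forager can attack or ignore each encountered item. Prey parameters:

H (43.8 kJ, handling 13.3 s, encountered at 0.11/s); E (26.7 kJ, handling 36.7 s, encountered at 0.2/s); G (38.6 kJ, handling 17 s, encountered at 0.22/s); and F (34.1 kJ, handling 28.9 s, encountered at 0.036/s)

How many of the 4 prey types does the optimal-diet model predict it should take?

2

Rank by E/h (kJ/s): H 3.29, G 2.27, F 1.18, E 0.728. Include each in turn until the next type's E/h falls below the running intake rate.
Rate on top 1: 1.956. G: 2.27 > 1.956 → include.
Rate on top 2: 2.146. F: 1.18 < 2.146 → exclude; stop.
Optimal diet: H, G — 2 of 4 types.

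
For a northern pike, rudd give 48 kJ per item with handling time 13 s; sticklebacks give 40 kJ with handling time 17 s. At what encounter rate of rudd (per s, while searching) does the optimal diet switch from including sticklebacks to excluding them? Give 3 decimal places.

At the threshold, the rate on rudd alone equals the profitability of sticklebacks: λ·48/(1 + λ·13) = 40/17 = 2.353.
Rearranging, λ(48 − 2.353×13) = 2.353, so λ = 2.353/17.41 = 0.1351 per s.

0.135 per s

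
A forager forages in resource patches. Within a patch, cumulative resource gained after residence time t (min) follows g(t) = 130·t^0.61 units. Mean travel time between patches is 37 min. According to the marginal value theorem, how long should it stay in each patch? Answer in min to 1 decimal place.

57.9 min

Maximise g(t)/(T+t): set derivative to zero → g'(t)(T+t) = g(t).
g'(t) = 0.61·130·t^-0.39. Setting 0.61·130·t^-0.39 = 130·t^0.61/(37+t) gives 0.61(37+t) = t, so 0.39·t = 0.61×37.
t* = 0.61×37/0.39 = 57.87 min.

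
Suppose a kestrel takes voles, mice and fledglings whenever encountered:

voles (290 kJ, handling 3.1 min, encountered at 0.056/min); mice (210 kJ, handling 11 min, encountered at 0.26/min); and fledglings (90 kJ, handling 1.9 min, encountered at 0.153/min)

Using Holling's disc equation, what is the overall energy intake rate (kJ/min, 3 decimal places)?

19.566 kJ/min

R = Σλ_iE_i / (1 + Σλ_ih_i)
Numerator: 0.056×290 + 0.26×210 + 0.153×90 = 84.61
Denominator: 1 + 0.056×3.1 + 0.26×11 + 0.153×1.9 = 4.324
R = 84.61/4.324 = 19.57 kJ/min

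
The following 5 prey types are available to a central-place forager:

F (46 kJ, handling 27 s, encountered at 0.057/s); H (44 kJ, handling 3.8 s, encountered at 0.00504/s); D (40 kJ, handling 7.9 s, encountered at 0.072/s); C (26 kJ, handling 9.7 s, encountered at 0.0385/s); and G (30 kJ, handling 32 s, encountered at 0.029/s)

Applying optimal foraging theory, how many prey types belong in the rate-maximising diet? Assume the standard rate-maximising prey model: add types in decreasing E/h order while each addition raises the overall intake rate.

Rank by E/h (kJ/s): H 11.6, D 5.06, C 2.68, F 1.7, G 0.938. Include each in turn until the next type's E/h falls below the running intake rate.
Rate on top 1: 0.2176. D: 5.06 > 0.2176 → include.
Rate on top 2: 1.953. C: 2.68 > 1.953 → include.
Rate on top 3: 2.092. F: 1.7 < 2.092 → exclude; stop.
Optimal diet: H, D, C — 3 of 5 types.

3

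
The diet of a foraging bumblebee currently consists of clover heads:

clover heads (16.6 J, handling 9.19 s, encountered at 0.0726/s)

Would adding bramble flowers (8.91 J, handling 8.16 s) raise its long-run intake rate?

Yes

Current rate: (0.0726×16.6)/(1 + 0.0726×9.19) = 0.7229 J/s.
Profitability of bramble flowers: 8.91/8.16 = 1.092 J/s.
Since 1.092 > R, including bramble flowers increases the long-run rate.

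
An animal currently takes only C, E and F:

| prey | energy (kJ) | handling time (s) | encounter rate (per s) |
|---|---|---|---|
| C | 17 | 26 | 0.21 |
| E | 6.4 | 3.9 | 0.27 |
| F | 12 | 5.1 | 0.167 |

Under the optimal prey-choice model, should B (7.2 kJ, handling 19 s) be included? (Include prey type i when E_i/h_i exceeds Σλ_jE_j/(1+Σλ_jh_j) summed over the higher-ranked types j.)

On C, E and F alone, R = ΣλE/(1+Σλh) = 7.302/8.365 = 0.873 kJ/s.
Profitability of B: 7.2/19 = 0.3789 kJ/s.
Since 0.3789 < R, time spent handling B is better spent searching.

No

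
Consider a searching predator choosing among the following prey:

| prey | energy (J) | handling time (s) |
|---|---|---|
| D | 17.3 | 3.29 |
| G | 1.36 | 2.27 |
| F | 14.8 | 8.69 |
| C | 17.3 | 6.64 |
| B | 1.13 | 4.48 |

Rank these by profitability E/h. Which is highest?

D

Profitability E/h (J/s): D = 17.3/3.29 = 5.26, G = 1.36/2.27 = 0.599, F = 14.8/8.69 = 1.7, C = 17.3/6.64 = 2.61, B = 1.13/4.48 = 0.252.
Ranked: D > C > F > G > B.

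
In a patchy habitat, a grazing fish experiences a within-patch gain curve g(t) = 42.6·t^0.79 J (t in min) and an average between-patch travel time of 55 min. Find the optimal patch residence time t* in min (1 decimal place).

By the marginal value theorem, leave when the instantaneous gain rate g'(t) equals the habitat-wide average g(t)/(T + t).
g'(t) = 0.79·42.6·t^-0.21. Setting 0.79·42.6·t^-0.21 = 42.6·t^0.79/(55+t) gives 0.79(55+t) = t, so 0.21·t = 0.79×55.
t* = 0.79×55/0.21 = 206.9 min.

206.9 min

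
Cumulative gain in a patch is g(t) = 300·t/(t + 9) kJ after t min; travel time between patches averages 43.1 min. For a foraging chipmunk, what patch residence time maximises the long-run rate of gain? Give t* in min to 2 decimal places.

Optimal t* satisfies g'(t*) = g(t*)/(T + t*).
g'(t) = 300·9/(t + 9)². Setting 300·9/(t+9)² = 300t/[(t+9)(43.1+t)] gives 9(43.1+t) = t(t+9), so t² = 9×43.1 = 387.9.
t* = √387.9 = 19.7 min.

19.70 min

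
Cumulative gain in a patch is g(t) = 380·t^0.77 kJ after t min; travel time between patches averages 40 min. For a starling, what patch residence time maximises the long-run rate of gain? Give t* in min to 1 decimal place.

133.9 min

Maximise g(t)/(T+t): set derivative to zero → g'(t)(T+t) = g(t).
g'(t) = 0.77·380·t^-0.23. Setting 0.77·380·t^-0.23 = 380·t^0.77/(40+t) gives 0.77(40+t) = t, so 0.23·t = 0.77×40.
t* = 0.77×40/0.23 = 133.9 min.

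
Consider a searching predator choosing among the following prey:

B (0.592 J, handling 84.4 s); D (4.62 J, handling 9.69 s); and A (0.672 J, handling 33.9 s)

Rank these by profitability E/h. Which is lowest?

Profitability E/h (J/s): B = 0.592/84.4 = 0.00701, D = 4.62/9.69 = 0.477, A = 0.672/33.9 = 0.0198.
Ranked: D > A > B.

B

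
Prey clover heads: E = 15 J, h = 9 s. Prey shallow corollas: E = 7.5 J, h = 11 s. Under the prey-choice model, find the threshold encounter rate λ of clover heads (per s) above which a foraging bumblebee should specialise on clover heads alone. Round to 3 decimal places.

At the threshold, the rate on clover heads alone equals the profitability of shallow corollas: λ·15/(1 + λ·9) = 7.5/11 = 0.6818.
Rearranging, λ(15 − 0.6818×9) = 0.6818, so λ = 0.6818/8.864 = 0.07692 per s.

0.077 per s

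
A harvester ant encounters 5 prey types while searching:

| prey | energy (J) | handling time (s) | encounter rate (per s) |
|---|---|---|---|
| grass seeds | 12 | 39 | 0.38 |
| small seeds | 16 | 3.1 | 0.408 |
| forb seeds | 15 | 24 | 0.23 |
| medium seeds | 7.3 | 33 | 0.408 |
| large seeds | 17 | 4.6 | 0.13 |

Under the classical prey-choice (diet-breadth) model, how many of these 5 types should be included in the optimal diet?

2

E/h in descending order: small seeds 5.16, large seeds 3.7, forb seeds 0.625, grass seeds 0.308, medium seeds 0.221 J/s. The optimal diet is the largest prefix of this list for which every included type satisfies E_i/h_i > R on the types above it.
Rate on top 1: 2.882. large seeds: 3.7 > 2.882 → include.
Rate on top 2: 3.052. forb seeds: 0.625 < 3.052 → exclude; stop.
Optimal diet: small seeds, large seeds — 2 of 5 types.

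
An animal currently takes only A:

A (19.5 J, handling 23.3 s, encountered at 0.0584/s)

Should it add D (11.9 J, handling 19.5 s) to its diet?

Yes

Current rate: (0.0584×19.5)/(1 + 0.0584×23.3) = 0.4824 J/s.
D: E/h = 11.9/19.5 = 0.6103 J/s.
0.6103 > 0.4824, so adding D raises the average — include it.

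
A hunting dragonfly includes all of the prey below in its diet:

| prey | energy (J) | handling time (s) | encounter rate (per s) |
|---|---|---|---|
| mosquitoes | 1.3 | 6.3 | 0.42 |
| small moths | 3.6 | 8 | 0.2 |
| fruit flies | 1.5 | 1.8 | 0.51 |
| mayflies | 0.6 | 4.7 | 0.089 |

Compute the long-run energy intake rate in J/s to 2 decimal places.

R = (0.42×1.3 + 0.2×3.6 + 0.51×1.5 + 0.089×0.6) / (1 + 0.42×6.3 + 0.2×8 + 0.51×1.8 + 0.089×4.7) = 2.084/6.582 = 0.3167 J/s.

0.32 J/s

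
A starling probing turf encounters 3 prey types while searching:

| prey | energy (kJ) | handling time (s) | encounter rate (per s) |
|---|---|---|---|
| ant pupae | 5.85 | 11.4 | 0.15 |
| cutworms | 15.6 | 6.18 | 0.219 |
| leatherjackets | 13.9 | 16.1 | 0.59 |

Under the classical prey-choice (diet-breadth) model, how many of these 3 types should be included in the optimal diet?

1

Profitabilities (E/h, kJ/s): cutworms 2.52, leatherjackets 0.863, ant pupae 0.513. Add prey in this order while the next type's profitability exceeds the intake rate on those already taken.
Rate on top 1: 1.452. leatherjackets: 0.863 < 1.452 → exclude; stop.
Optimal diet: cutworms — 1 of 3 types.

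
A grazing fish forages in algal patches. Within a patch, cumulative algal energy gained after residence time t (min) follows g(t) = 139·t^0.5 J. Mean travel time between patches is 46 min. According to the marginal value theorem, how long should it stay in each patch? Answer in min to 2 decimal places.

By the marginal value theorem, leave when the instantaneous gain rate g'(t) equals the habitat-wide average g(t)/(T + t).
g'(t) = 0.5·139·t^-0.5. Setting 0.5·139·t^-0.5 = 139·t^0.5/(46+t) gives 0.5(46+t) = t, so 0.50·t = 0.5×46.
t* = 0.5×46/0.50 = 46 min.

46.00 min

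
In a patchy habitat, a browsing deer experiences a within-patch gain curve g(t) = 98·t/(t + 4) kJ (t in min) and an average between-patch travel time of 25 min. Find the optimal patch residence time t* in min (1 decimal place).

10.0 min

Maximise g(t)/(T+t): set derivative to zero → g'(t)(T+t) = g(t).
g'(t) = 98·4/(t + 4)². Setting 98·4/(t+4)² = 98t/[(t+4)(25+t)] gives 4(25+t) = t(t+4), so t² = 4×25 = 100.
t* = √100 = 10 min.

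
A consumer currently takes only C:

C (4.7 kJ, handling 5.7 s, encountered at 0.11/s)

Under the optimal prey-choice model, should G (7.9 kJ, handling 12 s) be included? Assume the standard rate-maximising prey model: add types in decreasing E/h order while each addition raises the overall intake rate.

Yes

On C alone, R = ΣλE/(1+Σλh) = 0.517/1.627 = 0.3178 kJ/s.
Profitability of G: 7.9/12 = 0.6583 kJ/s.
0.6583 > 0.3178, so adding G raises the average — include it.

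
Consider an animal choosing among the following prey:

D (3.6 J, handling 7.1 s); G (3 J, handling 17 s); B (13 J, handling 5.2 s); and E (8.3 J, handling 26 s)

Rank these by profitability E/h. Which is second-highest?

D

In descending order of E/h:
B: 13/5.2 = 2.5 J/s
D: 3.6/7.1 = 0.507 J/s
E: 8.3/26 = 0.319 J/s
G: 3/17 = 0.176 J/s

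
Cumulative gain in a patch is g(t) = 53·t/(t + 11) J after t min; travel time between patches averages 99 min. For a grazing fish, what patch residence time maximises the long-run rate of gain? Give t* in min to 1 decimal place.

33.0 min

Maximise g(t)/(T+t): set derivative to zero → g'(t)(T+t) = g(t).
g'(t) = 53·11/(t + 11)². Setting 53·11/(t+11)² = 53t/[(t+11)(99+t)] gives 11(99+t) = t(t+11), so t² = 11×99 = 1089.
t* = √1089 = 33 min.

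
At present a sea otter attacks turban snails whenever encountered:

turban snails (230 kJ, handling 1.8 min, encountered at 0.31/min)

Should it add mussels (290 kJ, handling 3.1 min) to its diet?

On turban snails alone, R = ΣλE/(1+Σλh) = 71.3/1.558 = 45.76 kJ/min.
Profitability of mussels: 290/3.1 = 93.55 kJ/min.
Since 93.55 > R, including mussels increases the long-run rate.

Yes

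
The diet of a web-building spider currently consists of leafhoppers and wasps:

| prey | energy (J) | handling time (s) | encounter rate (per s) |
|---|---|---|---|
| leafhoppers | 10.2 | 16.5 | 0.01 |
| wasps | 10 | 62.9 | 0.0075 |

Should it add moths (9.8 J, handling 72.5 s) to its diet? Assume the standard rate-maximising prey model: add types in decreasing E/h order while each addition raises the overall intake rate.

Yes

Intake rate on the current diet: R = (0.01×10.2 + 0.0075×10) / (1 + 0.01×16.5 + 0.0075×62.9) = 0.177/1.637 = 0.1081 J/s.
moths: E/h = 9.8/72.5 = 0.1352 J/s.
Since 0.1352 > R, including moths increases the long-run rate.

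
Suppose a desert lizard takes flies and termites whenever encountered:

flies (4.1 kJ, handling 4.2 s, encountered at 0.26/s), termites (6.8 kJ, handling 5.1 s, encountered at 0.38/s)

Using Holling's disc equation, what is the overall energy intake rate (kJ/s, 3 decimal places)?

R = Σλ_iE_i / (1 + Σλ_ih_i)
Numerator: 0.26×4.1 + 0.38×6.8 = 3.65
Denominator: 1 + 0.26×4.2 + 0.38×5.1 = 4.03
R = 3.65/4.03 = 0.9057 kJ/s

0.906 kJ/s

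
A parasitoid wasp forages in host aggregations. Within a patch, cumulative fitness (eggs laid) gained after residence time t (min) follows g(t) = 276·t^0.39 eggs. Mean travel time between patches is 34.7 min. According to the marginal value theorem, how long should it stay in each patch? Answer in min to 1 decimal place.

22.2 min

Maximise g(t)/(T+t): set derivative to zero → g'(t)(T+t) = g(t).
g'(t) = 0.39·276·t^-0.61. Setting 0.39·276·t^-0.61 = 276·t^0.39/(34.7+t) gives 0.39(34.7+t) = t, so 0.61·t = 0.39×34.7.
t* = 0.39×34.7/0.61 = 22.19 min.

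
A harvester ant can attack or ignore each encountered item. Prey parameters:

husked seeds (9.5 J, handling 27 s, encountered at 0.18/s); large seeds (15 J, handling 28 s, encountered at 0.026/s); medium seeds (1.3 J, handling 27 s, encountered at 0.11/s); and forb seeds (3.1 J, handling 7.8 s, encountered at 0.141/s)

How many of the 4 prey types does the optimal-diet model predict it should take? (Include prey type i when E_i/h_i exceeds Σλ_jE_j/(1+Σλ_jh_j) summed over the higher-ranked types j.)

Rank by E/h (J/s): large seeds 0.536, forb seeds 0.397, husked seeds 0.352, medium seeds 0.0481. Include each in turn until the next type's E/h falls below the running intake rate.
Rate on top 1: 0.2257. forb seeds: 0.397 > 0.2257 → include.
Rate on top 2: 0.2925. husked seeds: 0.352 > 0.2925 → include.
Rate on top 3: 0.33. medium seeds: 0.0481 < 0.33 → exclude; stop.
Optimal diet: large seeds, forb seeds, husked seeds — 3 of 4 types.

3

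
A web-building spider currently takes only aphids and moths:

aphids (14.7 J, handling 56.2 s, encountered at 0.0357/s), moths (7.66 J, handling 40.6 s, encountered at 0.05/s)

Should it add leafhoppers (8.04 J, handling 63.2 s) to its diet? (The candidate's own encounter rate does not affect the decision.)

No

Current rate: (0.0357×14.7 + 0.05×7.66)/(1 + 0.0357×56.2 + 0.05×40.6) = 0.1802 J/s.
leafhoppers: E/h = 8.04/63.2 = 0.1272 J/s.
0.1272 < 0.1802, so adding leafhoppers would lower the average — exclude it.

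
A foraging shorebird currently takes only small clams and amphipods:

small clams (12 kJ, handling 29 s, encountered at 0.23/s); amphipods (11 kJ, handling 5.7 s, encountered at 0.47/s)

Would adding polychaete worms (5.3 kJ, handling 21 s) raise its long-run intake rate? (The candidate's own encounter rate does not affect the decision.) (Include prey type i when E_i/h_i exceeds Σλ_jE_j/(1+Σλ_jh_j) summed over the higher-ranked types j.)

On small clams and amphipods alone, R = ΣλE/(1+Σλh) = 7.93/10.35 = 0.7663 kJ/s.
polychaete worms: E/h = 5.3/21 = 0.2524 kJ/s.
0.2524 < 0.7663, so adding polychaete worms would lower the average — exclude it.

No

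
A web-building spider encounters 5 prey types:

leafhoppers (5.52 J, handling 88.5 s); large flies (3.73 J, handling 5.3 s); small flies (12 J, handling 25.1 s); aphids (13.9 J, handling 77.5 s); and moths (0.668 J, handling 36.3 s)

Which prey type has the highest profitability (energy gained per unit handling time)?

In descending order of E/h:
large flies: 3.73/5.3 = 0.704 J/s
small flies: 12/25.1 = 0.478 J/s
aphids: 13.9/77.5 = 0.179 J/s
leafhoppers: 5.52/88.5 = 0.0624 J/s
moths: 0.668/36.3 = 0.0184 J/s

large flies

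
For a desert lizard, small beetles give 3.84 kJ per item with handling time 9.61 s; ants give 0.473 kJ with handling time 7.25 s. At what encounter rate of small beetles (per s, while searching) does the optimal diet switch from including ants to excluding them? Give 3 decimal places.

The zero-one rule: include ants iff E₂/h₂ > λE₁/(1+λh₁). Equality gives the switch point.
λE₁h₂ = E₂ + λE₂h₁ ⇒ λ = E₂/(E₁h₂ − E₂h₁) = 0.473/(27.84 − 4.546) = 0.02031 per s.

0.020 per s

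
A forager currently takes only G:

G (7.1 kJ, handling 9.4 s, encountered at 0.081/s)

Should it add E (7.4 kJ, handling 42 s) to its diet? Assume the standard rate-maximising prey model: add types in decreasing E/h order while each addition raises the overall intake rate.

No

On G alone, R = ΣλE/(1+Σλh) = 0.5751/1.761 = 0.3265 kJ/s.
E: E/h = 7.4/42 = 0.1762 kJ/s.
0.1762 < 0.3265, so adding E would lower the average — exclude it.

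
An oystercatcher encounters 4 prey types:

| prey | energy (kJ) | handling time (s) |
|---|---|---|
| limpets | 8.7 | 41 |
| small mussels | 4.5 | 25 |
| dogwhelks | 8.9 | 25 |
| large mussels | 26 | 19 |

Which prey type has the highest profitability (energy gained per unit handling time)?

In descending order of E/h:
large mussels: 26/19 = 1.37 kJ/s
dogwhelks: 8.9/25 = 0.356 kJ/s
limpets: 8.7/41 = 0.212 kJ/s
small mussels: 4.5/25 = 0.18 kJ/s

large mussels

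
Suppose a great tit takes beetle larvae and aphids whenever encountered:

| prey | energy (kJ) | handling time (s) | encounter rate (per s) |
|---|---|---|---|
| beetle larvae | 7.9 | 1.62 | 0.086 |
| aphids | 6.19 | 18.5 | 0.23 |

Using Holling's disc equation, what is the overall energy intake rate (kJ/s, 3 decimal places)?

R = (0.086×7.9 + 0.23×6.19) / (1 + 0.086×1.62 + 0.23×18.5) = 2.103/5.394 = 0.3899 kJ/s.

0.390 kJ/s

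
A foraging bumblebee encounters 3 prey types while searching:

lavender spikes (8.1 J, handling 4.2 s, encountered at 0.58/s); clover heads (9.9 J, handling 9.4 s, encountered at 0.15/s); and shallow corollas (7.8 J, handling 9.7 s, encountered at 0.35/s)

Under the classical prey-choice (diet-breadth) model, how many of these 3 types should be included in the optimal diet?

1

Profitabilities (E/h, J/s): lavender spikes 1.93, clover heads 1.05, shallow corollas 0.804. Add prey in this order while the next type's profitability exceeds the intake rate on those already taken.
Rate on top 1: 1.367. clover heads: 1.05 < 1.367 → exclude; stop.
Optimal diet: lavender spikes — 1 of 3 types.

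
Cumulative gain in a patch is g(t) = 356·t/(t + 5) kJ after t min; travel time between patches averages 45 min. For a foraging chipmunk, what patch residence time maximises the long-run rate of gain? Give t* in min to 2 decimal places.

15.00 min

By the marginal value theorem, leave when the instantaneous gain rate g'(t) equals the habitat-wide average g(t)/(T + t).
g'(t) = 356·5/(t + 5)². Setting 356·5/(t+5)² = 356t/[(t+5)(45+t)] gives 5(45+t) = t(t+5), so t² = 5×45 = 225.
t* = √225 = 15 min.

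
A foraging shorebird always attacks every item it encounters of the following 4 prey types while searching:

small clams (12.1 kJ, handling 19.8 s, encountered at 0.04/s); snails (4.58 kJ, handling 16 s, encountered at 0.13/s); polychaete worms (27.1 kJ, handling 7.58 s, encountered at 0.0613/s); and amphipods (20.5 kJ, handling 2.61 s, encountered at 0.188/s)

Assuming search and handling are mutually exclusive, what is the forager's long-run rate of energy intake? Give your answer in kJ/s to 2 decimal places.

Energy encountered per unit search time: 0.04×12.1 + 0.13×4.58 + 0.0613×27.1 + 0.188×20.5 = 6.595 kJ/s.
Handling time per unit search time: 0.04×19.8 + 0.13×16 + 0.0613×7.58 + 0.188×2.61 = 3.827.
Rate = 6.595/(1 + 3.827) = 1.366 kJ/s.

1.37 kJ/s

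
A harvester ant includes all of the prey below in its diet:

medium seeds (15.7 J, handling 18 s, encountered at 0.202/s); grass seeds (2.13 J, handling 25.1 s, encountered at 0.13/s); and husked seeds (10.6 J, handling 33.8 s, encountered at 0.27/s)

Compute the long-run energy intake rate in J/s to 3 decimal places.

R = (0.202×15.7 + 0.13×2.13 + 0.27×10.6) / (1 + 0.202×18 + 0.13×25.1 + 0.27×33.8) = 6.31/17.02 = 0.3706 J/s.

0.371 J/s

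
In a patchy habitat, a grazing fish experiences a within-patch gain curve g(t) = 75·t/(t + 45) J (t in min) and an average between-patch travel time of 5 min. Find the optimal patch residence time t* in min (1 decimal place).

By the marginal value theorem, leave when the instantaneous gain rate g'(t) equals the habitat-wide average g(t)/(T + t).
g'(t) = 75·45/(t + 45)². Setting 75·45/(t+45)² = 75t/[(t+45)(5+t)] gives 45(5+t) = t(t+45), so t² = 45×5 = 225.
t* = √225 = 15 min.

15.0 min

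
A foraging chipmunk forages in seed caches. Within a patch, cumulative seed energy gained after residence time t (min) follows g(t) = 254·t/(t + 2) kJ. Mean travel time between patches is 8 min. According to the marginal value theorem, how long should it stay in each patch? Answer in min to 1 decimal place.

4.0 min

Maximise g(t)/(T+t): set derivative to zero → g'(t)(T+t) = g(t).
g'(t) = 254·2/(t + 2)². Setting 254·2/(t+2)² = 254t/[(t+2)(8+t)] gives 2(8+t) = t(t+2), so t² = 2×8 = 16.
t* = √16 = 4 min.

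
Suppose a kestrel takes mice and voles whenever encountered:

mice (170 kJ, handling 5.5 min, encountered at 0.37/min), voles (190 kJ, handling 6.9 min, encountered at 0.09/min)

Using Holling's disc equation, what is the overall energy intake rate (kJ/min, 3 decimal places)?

R = Σλ_iE_i / (1 + Σλ_ih_i)
Numerator: 0.37×170 + 0.09×190 = 80
Denominator: 1 + 0.37×5.5 + 0.09×6.9 = 3.656
R = 80/3.656 = 21.88 kJ/min

21.882 kJ/min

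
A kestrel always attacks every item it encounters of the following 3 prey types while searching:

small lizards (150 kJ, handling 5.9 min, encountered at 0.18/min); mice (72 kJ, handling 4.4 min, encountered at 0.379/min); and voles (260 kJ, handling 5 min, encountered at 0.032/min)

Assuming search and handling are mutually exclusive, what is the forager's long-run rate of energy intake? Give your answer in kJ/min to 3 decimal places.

16.096 kJ/min

R = (0.18×150 + 0.379×72 + 0.032×260) / (1 + 0.18×5.9 + 0.379×4.4 + 0.032×5) = 62.61/3.89 = 16.1 kJ/min.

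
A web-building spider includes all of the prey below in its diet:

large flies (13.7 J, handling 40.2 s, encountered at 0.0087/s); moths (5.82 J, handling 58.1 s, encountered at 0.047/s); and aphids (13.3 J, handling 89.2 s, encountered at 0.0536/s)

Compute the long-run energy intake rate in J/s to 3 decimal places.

R = (0.0087×13.7 + 0.047×5.82 + 0.0536×13.3) / (1 + 0.0087×40.2 + 0.047×58.1 + 0.0536×89.2) = 1.106/8.862 = 0.1248 J/s.

0.125 J/s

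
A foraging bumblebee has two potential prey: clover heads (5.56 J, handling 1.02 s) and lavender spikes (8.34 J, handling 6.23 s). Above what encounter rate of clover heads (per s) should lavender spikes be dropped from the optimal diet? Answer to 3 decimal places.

0.319 per s

At the threshold, the rate on clover heads alone equals the profitability of lavender spikes: λ·5.56/(1 + λ·1.02) = 8.34/6.23 = 1.339.
Rearranging, λ(5.56 − 1.339×1.02) = 1.339, so λ = 1.339/4.195 = 0.3191 per s.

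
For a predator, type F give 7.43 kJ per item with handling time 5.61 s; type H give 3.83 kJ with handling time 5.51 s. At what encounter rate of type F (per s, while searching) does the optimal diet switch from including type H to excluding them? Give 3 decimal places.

0.197 per s

The zero-one rule: include type H iff E₂/h₂ > λE₁/(1+λh₁). Equality gives the switch point.
λE₁h₂ = E₂ + λE₂h₁ ⇒ λ = E₂/(E₁h₂ − E₂h₁) = 3.83/(40.94 − 21.49) = 0.1969 per s.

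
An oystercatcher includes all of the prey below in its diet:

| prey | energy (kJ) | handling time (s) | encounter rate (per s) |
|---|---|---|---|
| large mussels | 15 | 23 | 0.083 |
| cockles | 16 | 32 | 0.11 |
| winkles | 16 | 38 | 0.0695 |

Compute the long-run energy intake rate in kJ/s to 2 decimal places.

R = Σλ_iE_i / (1 + Σλ_ih_i)
Numerator: 0.083×15 + 0.11×16 + 0.0695×16 = 4.117
Denominator: 1 + 0.083×23 + 0.11×32 + 0.0695×38 = 9.07
R = 4.117/9.07 = 0.4539 kJ/s

0.45 kJ/s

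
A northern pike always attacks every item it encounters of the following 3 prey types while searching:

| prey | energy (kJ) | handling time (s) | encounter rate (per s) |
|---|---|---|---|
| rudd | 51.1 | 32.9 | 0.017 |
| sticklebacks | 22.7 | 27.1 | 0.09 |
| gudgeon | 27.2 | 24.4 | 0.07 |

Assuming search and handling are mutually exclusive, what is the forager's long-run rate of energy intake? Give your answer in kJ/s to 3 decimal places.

0.844 kJ/s

Energy encountered per unit search time: 0.017×51.1 + 0.09×22.7 + 0.07×27.2 = 4.816 kJ/s.
Handling time per unit search time: 0.017×32.9 + 0.09×27.1 + 0.07×24.4 = 4.706.
Rate = 4.816/(1 + 4.706) = 0.8439 kJ/s.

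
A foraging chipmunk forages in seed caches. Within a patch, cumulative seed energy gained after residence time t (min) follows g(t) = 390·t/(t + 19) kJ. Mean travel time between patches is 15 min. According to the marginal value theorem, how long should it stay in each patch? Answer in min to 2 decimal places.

Optimal t* satisfies g'(t*) = g(t*)/(T + t*).
g'(t) = 390·19/(t + 19)². Setting 390·19/(t+19)² = 390t/[(t+19)(15+t)] gives 19(15+t) = t(t+19), so t² = 19×15 = 285.
t* = √285 = 16.88 min.

16.88 min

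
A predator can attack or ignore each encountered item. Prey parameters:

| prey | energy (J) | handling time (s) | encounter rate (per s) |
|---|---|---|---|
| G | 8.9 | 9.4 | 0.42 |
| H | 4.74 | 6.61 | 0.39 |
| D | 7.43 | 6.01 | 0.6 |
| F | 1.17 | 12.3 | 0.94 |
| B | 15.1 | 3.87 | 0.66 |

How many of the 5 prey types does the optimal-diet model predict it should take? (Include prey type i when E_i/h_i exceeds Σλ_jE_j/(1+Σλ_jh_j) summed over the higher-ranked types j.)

Profitabilities (E/h, J/s): B 3.9, D 1.24, G 0.947, H 0.717, F 0.0951. Add prey in this order while the next type's profitability exceeds the intake rate on those already taken.
Rate on top 1: 2.804. D: 1.24 < 2.804 → exclude; stop.
Optimal diet: B — 1 of 5 types.

1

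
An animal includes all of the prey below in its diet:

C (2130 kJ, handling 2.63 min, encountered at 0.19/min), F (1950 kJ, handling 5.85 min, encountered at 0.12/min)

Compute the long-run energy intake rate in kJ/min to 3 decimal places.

Energy encountered per unit search time: 0.19×2130 + 0.12×1950 = 638.7 kJ/min.
Handling time per unit search time: 0.19×2.63 + 0.12×5.85 = 1.202.
Rate = 638.7/(1 + 1.202) = 290.1 kJ/min.

290.094 kJ/min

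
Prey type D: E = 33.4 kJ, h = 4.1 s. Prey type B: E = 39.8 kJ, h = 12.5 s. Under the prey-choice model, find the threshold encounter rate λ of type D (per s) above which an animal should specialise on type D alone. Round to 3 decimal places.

The zero-one rule: include type B iff E₂/h₂ > λE₁/(1+λh₁). Equality gives the switch point.
λE₁h₂ = E₂ + λE₂h₁ ⇒ λ = E₂/(E₁h₂ − E₂h₁) = 39.8/(417.5 − 163.2) = 0.1565 per s.

0.156 per s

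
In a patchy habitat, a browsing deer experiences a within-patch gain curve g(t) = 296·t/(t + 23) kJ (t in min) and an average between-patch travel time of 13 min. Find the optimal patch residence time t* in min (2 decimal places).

By the marginal value theorem, leave when the instantaneous gain rate g'(t) equals the habitat-wide average g(t)/(T + t).
g'(t) = 296·23/(t + 23)². Setting 296·23/(t+23)² = 296t/[(t+23)(13+t)] gives 23(13+t) = t(t+23), so t² = 23×13 = 299.
t* = √299 = 17.29 min.

17.29 min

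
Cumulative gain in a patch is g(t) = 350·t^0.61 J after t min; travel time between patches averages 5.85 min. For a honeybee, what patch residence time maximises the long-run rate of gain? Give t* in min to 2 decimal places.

Maximise g(t)/(T+t): set derivative to zero → g'(t)(T+t) = g(t).
g'(t) = 0.61·350·t^-0.39. Setting 0.61·350·t^-0.39 = 350·t^0.61/(5.85+t) gives 0.61(5.85+t) = t, so 0.39·t = 0.61×5.85.
t* = 0.61×5.85/0.39 = 9.15 min.

9.15 min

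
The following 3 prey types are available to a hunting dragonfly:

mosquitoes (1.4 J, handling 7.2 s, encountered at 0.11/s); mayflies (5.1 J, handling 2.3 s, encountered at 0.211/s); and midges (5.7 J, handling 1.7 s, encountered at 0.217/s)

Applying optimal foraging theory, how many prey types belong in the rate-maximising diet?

2

Rank by E/h (J/s): midges 3.35, mayflies 2.22, mosquitoes 0.194. Include each in turn until the next type's E/h falls below the running intake rate.
Rate on top 1: 0.9036. mayflies: 2.22 > 0.9036 → include.
Rate on top 2: 1.247. mosquitoes: 0.194 < 1.247 → exclude; stop.
Optimal diet: midges, mayflies — 2 of 3 types.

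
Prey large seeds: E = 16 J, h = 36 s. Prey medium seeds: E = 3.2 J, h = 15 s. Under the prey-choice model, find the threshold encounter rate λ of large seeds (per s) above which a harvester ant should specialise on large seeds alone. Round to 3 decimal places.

0.026 per s

At the threshold, the rate on large seeds alone equals the profitability of medium seeds: λ·16/(1 + λ·36) = 3.2/15 = 0.2133.
Rearranging, λ(16 − 0.2133×36) = 0.2133, so λ = 0.2133/8.32 = 0.02564 per s.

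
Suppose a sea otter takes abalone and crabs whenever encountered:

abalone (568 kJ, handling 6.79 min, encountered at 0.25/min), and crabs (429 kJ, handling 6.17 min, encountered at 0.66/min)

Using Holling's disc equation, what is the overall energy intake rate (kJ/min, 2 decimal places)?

62.80 kJ/min

Energy encountered per unit search time: 0.25×568 + 0.66×429 = 425.1 kJ/min.
Handling time per unit search time: 0.25×6.79 + 0.66×6.17 = 5.77.
Rate = 425.1/(1 + 5.77) = 62.8 kJ/min.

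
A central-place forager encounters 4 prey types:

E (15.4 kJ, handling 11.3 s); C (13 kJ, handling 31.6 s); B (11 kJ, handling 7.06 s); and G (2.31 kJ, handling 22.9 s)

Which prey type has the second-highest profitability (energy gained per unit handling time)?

Profitability E/h (kJ/s): E = 15.4/11.3 = 1.36, C = 13/31.6 = 0.411, B = 11/7.06 = 1.56, G = 2.31/22.9 = 0.101.
Ranked: B > E > C > G.

E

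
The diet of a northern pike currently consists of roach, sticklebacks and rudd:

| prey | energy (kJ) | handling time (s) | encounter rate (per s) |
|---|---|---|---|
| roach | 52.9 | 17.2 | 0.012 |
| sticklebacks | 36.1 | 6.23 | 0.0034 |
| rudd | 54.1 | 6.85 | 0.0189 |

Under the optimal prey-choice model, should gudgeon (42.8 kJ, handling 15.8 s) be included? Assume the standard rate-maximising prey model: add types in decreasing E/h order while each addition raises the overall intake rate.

Yes

Current rate: (0.012×52.9 + 0.0034×36.1 + 0.0189×54.1)/(1 + 0.012×17.2 + 0.0034×6.23 + 0.0189×6.85) = 1.312 kJ/s.
gudgeon: E/h = 42.8/15.8 = 2.709 kJ/s.
Since 2.709 > R, including gudgeon increases the long-run rate.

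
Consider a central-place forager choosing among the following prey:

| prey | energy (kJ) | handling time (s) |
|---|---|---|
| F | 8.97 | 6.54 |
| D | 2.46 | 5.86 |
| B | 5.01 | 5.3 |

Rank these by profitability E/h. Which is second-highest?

Profitability E/h (kJ/s): F = 8.97/6.54 = 1.37, D = 2.46/5.86 = 0.42, B = 5.01/5.3 = 0.945.
Ranked: F > B > D.

B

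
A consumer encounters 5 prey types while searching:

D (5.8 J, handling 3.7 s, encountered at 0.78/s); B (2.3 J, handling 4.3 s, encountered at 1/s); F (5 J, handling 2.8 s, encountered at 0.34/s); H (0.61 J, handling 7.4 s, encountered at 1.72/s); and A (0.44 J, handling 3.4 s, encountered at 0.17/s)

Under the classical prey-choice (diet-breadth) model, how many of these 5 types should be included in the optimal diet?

2

Profitabilities (E/h, J/s): F 1.79, D 1.57, B 0.535, A 0.129, H 0.0824. Add prey in this order while the next type's profitability exceeds the intake rate on those already taken.
Rate on top 1: 0.8709. D: 1.57 > 0.8709 → include.
Rate on top 2: 1.286. B: 0.535 < 1.286 → exclude; stop.
Optimal diet: F, D — 2 of 5 types.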